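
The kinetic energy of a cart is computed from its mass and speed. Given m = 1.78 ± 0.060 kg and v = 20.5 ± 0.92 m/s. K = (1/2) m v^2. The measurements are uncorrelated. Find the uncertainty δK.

Each factor contributes (exponent × relative error)² to (δK/K)²:
  (1·δm/m)² = (1×0.0337)² = 0.00114;  (2·δv/v)² = (2×0.0449)² = 0.00806
δK/K = √(0.00919) = 0.0959
K = 374 J, so δK = 0.0959 × 374 = 35.9 J.

35.9 J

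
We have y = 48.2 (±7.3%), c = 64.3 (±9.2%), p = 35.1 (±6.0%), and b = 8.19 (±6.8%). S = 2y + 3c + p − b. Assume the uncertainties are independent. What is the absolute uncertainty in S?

19.2

Each term contributes (cᵢ δxᵢ)² to (δS)²:
  (2·δy)² = 49.5;  (3·δc)² = 315;  (δp)² = 4.44;  (δb)² = 0.310
δS = √(369) = 19.2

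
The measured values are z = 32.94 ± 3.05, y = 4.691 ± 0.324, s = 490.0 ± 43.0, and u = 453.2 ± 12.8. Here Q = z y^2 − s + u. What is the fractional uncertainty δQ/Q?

0.187

Let p = z·y^2 = 724.9. δp/p = √((1·δz/z)² + (2·δy/y)²) = √(0.00857 + 0.0191) = 0.166, so δp = 121.
Q = p − s + u: δQ = √(δp² + δs² + δu²) = √(14500 + 1850 + 164) = 129
Q = 688.1, so δQ/Q = 129/688.1 = 0.187.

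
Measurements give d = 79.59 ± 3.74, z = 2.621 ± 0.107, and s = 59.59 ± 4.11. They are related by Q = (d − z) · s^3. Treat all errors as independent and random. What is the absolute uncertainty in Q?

3.46e+06

Let u = d − z = 76.97. δu = √(δd² + δz²) = √(14.0 + 0.0114) = 3.74, so δu/u = 0.0486.
Q is then a monomial in u, s:
δQ/Q = √((δu/u)² + (3·δs/s)²) = √(0.00236 + 0.0428) = 0.213
Q = 1.629e+07, so δQ = 0.213 × 1.629e+07 = 3.46e+06.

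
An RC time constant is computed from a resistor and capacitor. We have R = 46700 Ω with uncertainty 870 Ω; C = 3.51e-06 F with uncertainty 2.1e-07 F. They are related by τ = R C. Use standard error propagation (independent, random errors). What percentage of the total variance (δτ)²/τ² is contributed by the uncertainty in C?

(δτ/τ)² = (1·δR/R)² + (1·δC/C)²
  R term: (1×0.0186)² = 0.000347
  C term: (1×0.0598)² = 0.00358
Total = 0.00393. Share from C = 0.00358/0.00393 = 0.912.

91.2%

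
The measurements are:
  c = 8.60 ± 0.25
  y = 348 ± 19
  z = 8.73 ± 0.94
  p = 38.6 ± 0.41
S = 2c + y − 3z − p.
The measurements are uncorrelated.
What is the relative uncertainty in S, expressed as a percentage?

6.40%

For a sum/difference, combine absolute errors in quadrature:
  (2·δc)² = 0.250;  (δy)² = 361;  (3·δz)² = 7.95;  (δp)² = 0.168
δS = √(369) = 19.2
S = 300, so δS/S = 19.2/300 = 0.0640.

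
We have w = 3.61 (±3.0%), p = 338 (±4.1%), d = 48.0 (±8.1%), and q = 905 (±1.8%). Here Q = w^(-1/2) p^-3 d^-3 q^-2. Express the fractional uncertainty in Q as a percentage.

Products/powers → add relative errors in quadrature, weighted by exponent:
  (−½·δw/w)² = (-0.5×0.0300)² = 0.000225;  (-3·δp/p)² = (-3×0.0410)² = 0.0151;  (-3·δd/d)² = (-3×0.0810)² = 0.0590;  (-2·δq/q)² = (-2×0.0180)² = 0.00130
δQ/Q = √(0.0757) = 0.275

27.5%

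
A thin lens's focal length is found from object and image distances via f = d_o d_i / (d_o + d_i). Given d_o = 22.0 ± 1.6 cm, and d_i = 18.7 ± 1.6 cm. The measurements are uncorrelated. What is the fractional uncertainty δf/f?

0.0571

∂f/∂d_o = (d_i/(d_o+d_i))² = 0.211;  ∂f/∂d_i = (d_o/(d_o+d_i))² = 0.292
δf = √((∂f/∂d_o · δd_o)² + (∂f/∂d_i · δd_i)²) = √(0.114 + 0.219) = 0.577 cm
f = 10.1 cm, so δf/f = 0.577/10.1 = 0.0571.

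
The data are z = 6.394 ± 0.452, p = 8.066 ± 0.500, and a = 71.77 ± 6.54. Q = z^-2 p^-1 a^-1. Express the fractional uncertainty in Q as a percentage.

Relative error in a monomial: (δQ/Q)² = Σ (nᵢ · δxᵢ/xᵢ)².
  (-2·δz/z)² = (-2×0.0707)² = 0.0200;  (-1·δp/p)² = (-1×0.0620)² = 0.00384;  (-1·δa/a)² = (-1×0.0911)² = 0.00830
δQ/Q = √(0.0321) = 0.179

17.9%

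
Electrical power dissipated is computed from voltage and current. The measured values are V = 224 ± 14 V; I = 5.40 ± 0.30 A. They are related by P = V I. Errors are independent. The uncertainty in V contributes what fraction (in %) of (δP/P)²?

55.9%

(δP/P)² = (1·δV/V)² + (1·δI/I)²
  V term: (1×0.0625)² = 0.00391
  I term: (1×0.0556)² = 0.00309
Total = 0.00699. Share from V = 0.00391/0.00699 = 0.559.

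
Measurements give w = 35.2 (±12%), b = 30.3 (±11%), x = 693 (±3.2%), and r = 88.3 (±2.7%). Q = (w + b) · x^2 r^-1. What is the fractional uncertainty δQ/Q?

Let u = w + b = 65.5. δu = √(δw² + δb²) = √(17.8 + 11.1) = 5.38, so δu/u = 0.0821.
Q is then a monomial in u, x, r:
δQ/Q = √((δu/u)² + (2·δx/x)² + (-1·δr/r)²) = √(0.00675 + 0.00410 + 0.000729) = 0.108

0.108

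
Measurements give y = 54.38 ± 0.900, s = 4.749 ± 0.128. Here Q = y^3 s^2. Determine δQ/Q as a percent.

7.33%

Each factor contributes (exponent × relative error)² to (δQ/Q)²:
  (3·δy/y)² = (3×0.0166)² = 0.00247;  (2·δs/s)² = (2×0.0270)² = 0.00291
δQ/Q = √(0.00537) = 0.0733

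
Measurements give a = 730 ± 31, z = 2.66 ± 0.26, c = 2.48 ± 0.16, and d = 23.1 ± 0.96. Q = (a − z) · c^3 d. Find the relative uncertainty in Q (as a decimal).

Let u = a − z = 727. δu = √(δa² + δz²) = √(961 + 0.0676) = 31.0, so δu/u = 0.0426.
Q is then a monomial in u, c, d:
δQ/Q = √((δu/u)² + (3·δc/c)² + (1·δd/d)²) = √(0.00182 + 0.0375 + 0.00173) = 0.202

0.202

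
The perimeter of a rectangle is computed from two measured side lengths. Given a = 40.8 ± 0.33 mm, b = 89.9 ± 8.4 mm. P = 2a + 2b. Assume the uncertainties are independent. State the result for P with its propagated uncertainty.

For a sum/difference, combine absolute errors in quadrature:
  (2·δa)² = 0.436;  (2·δb)² = 282
δP = √(283) = 16.8 mm
P = 261 mm.

261 ± 16.8 mm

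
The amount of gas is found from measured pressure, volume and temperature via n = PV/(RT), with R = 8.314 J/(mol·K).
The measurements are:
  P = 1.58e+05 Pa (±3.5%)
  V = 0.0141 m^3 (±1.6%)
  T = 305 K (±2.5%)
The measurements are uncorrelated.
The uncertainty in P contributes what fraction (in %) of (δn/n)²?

(δn/n)² = (1·δP/P)² + (1·δV/V)² + (-1·δT/T)²
  P term: (1×0.0350)² = 0.00123
  V term: (1×0.0160)² = 0.000256
  T term: (-1×0.0250)² = 0.000625
Total = 0.00211. Share from P = 0.00123/0.00211 = 0.582.

58.2%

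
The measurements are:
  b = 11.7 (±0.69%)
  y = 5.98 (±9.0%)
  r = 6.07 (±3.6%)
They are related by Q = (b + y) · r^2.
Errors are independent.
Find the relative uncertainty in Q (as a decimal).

0.0783

Let u = b + y = 17.7. δu = √(δb² + δy²) = √(0.00652 + 0.290) = 0.544, so δu/u = 0.0308.
Q is then a monomial in u, r:
δQ/Q = √((δu/u)² + (2·δr/r)²) = √(0.000948 + 0.00518) = 0.0783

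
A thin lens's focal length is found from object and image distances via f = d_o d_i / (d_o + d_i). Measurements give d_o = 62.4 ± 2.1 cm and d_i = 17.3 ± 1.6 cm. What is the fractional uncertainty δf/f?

0.0728

∂f/∂d_o = (d_i/(d_o+d_i))² = 0.0471;  ∂f/∂d_i = (d_o/(d_o+d_i))² = 0.613
δf = √((∂f/∂d_o · δd_o)² + (∂f/∂d_i · δd_i)²) = √(0.00979 + 0.962) = 0.986 cm
f = 13.5 cm, so δf/f = 0.986/13.5 = 0.0728.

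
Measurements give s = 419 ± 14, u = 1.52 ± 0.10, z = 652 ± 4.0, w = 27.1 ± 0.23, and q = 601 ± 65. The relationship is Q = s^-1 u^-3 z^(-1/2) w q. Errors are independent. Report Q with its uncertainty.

Since Q is a product/quotient, work with relative uncertainties:
  (-1·δs/s)² = (-1×0.0334)² = 0.00112;  (-3·δu/u)² = (-3×0.0658)² = 0.0390;  (−½·δz/z)² = (-0.5×0.00613)² = 9.41e-06;  (1·δw/w)² = (1×0.00849)² = 7.2e-05;  (1·δq/q)² = (1×0.108)² = 0.0117
δQ/Q = √(0.0518) = 0.228
Q = 0.433, so δQ = 0.228 × 0.433 = 0.0987.

0.433 ± 0.0987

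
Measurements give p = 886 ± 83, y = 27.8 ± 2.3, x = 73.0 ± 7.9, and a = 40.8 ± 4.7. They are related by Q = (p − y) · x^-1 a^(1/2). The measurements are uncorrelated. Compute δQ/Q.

Let u = p − y = 858. δu = √(δp² + δy²) = √(6890 + 5.29) = 83.0, so δu/u = 0.0968.
Q is then a monomial in u, x, a:
δQ/Q = √((δu/u)² + (-1·δx/x)² + (½·δa/a)²) = √(0.00936 + 0.0117 + 0.00332) = 0.156

0.156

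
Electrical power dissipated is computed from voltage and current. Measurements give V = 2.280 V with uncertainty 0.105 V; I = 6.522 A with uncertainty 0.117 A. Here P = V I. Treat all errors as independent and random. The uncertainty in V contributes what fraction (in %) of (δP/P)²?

86.8%

(δP/P)² = (1·δV/V)² + (1·δI/I)²
  V term: (1×0.0461)² = 0.00212
  I term: (1×0.0179)² = 0.000322
Total = 0.00244. Share from V = 0.00212/0.00244 = 0.868.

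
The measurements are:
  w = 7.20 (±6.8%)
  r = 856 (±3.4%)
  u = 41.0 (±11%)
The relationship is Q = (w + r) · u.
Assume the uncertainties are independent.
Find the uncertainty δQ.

Let h = w + r = 863. δh = √(δw² + δr²) = √(0.240 + 847) = 29.1, so δh/h = 0.0337.
Q is then a monomial in h, u:
δQ/Q = √((δh/h)² + (1·δu/u)²) = √(0.00114 + 0.0121) = 0.115
Q = 35400, so δQ = 0.115 × 35400 = 4070.

4070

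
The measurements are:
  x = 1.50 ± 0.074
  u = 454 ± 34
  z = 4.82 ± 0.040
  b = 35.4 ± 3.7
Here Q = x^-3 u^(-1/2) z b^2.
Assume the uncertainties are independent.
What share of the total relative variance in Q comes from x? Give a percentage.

(δQ/Q)² = (-3·δx/x)² + (−½·δu/u)² + (1·δz/z)² + (2·δb/b)²
  x term: (-3×0.0493)² = 0.0219
  u term: (-0.5×0.0749)² = 0.00140
  z term: (1×0.00830)² = 6.89e-05
  b term: (2×0.105)² = 0.0437
Total = 0.0671. Share from x = 0.0219/0.0671 = 0.327.

32.7%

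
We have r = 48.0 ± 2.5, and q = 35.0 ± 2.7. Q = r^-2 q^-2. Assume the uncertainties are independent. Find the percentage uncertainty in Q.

18.6%

Products/powers → add relative errors in quadrature, weighted by exponent:
  (-2·δr/r)² = (-2×0.0521)² = 0.0109;  (-2·δq/q)² = (-2×0.0771)² = 0.0238
δQ/Q = √(0.0347) = 0.186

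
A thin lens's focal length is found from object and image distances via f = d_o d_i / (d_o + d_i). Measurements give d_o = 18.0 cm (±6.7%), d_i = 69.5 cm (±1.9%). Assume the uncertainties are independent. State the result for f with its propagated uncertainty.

14.3 ± 0.763 cm

∂f/∂d_o = (d_i/(d_o+d_i))² = 0.631;  ∂f/∂d_i = (d_o/(d_o+d_i))² = 0.0423
δf = √((∂f/∂d_o · δd_o)² + (∂f/∂d_i · δd_i)²) = √(0.579 + 0.00312) = 0.763 cm
f = 14.3 cm.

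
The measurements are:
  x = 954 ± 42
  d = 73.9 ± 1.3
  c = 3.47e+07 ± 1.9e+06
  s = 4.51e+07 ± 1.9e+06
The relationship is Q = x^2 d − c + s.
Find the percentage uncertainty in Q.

Let p = x^2·d = 6.73e+07. δp/p = √((2·δx/x)² + (1·δd/d)²) = √(0.00775 + 0.000309) = 0.0898, so δp = 6.04e+06.
Q = p − c + s: δQ = √(δp² + δc² + δs²) = √(3.65e+13 + 3.61e+12 + 3.61e+12) = 6.61e+06
Q = 7.77e+07, so δQ/Q = 6.61e+06/7.77e+07 = 0.0851.

8.51%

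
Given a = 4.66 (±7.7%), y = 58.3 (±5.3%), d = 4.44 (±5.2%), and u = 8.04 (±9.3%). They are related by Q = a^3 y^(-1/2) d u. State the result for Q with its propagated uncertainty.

Since Q is a product/quotient, work with relative uncertainties:
  (3·δa/a)² = (3×0.0770)² = 0.0534;  (−½·δy/y)² = (-0.5×0.0530)² = 0.000702;  (1·δd/d)² = (1×0.0520)² = 0.00270;  (1·δu/u)² = (1×0.0930)² = 0.00865
δQ/Q = √(0.0654) = 0.256
Q = 473, so δQ = 0.256 × 473 = 121.

473 ± 121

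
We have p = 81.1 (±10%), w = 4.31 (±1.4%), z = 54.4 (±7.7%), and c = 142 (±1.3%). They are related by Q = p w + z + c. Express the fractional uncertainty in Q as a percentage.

6.52%

Let h = p·w = 350. δh/h = √((1·δp/p)² + (1·δw/w)²) = √(0.0100 + 0.000196) = 0.101, so δh = 35.3.
Q = h + z + c: δQ = √(δh² + δz² + δc²) = √(1250 + 17.5 + 3.41) = 35.6
Q = 546, so δQ/Q = 35.6/546 = 0.0652.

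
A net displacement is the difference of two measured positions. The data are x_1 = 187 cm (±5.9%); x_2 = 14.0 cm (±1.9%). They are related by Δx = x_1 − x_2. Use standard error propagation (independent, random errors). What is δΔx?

Each term contributes (cᵢ δxᵢ)² to (δΔx)²:
  (δx_1)² = 122;  (δx_2)² = 0.0708
δΔx = √(122) = 11.0 cm

11.0 cm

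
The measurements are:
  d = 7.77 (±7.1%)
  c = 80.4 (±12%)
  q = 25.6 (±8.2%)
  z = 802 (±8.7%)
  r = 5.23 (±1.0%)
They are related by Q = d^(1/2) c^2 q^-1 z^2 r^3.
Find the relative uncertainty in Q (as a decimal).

Since Q is a product/quotient, work with relative uncertainties:
  (½·δd/d)² = (0.5×0.0710)² = 0.00126;  (2·δc/c)² = (2×0.120)² = 0.0576;  (-1·δq/q)² = (-1×0.0820)² = 0.00672;  (2·δz/z)² = (2×0.0870)² = 0.0303;  (3·δr/r)² = (3×0.0100)² = 0.000900
δQ/Q = √(0.0968) = 0.311

0.311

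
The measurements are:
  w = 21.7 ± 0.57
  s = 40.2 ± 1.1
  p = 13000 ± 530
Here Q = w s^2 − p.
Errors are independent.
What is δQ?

Let h = w·s^2 = 35100. δh/h = √((1·δw/w)² + (2·δs/s)²) = √(0.000690 + 0.00299) = 0.0607, so δh = 2130.
Q = h − p: δQ = √(δh² + δp²) = √(4.53e+06 + 2.81e+05) = 2190

2190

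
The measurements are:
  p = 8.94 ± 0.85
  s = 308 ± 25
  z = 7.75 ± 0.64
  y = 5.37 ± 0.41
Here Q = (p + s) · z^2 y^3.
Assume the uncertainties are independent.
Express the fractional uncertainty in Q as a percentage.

Let u = p + s = 317. δu = √(δp² + δs²) = √(0.722 + 625) = 25.0, so δu/u = 0.0789.
Q is then a monomial in u, z, y:
δQ/Q = √((δu/u)² + (2·δz/z)² + (3·δy/y)²) = √(0.00623 + 0.0273 + 0.0525) = 0.293

29.3%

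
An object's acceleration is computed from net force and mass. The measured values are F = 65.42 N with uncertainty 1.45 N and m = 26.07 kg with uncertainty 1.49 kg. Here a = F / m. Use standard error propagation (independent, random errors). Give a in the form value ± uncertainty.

2.509 ± 0.154 m/s^2

Since a is a product/quotient, work with relative uncertainties:
  (1·δF/F)² = (1×0.0222)² = 0.000491;  (-1·δm/m)² = (-1×0.0572)² = 0.00327
δa/a = √(0.00376) = 0.0613
a = 2.509 m/s^2, so δa = 0.0613 × 2.509 = 0.154 m/s^2.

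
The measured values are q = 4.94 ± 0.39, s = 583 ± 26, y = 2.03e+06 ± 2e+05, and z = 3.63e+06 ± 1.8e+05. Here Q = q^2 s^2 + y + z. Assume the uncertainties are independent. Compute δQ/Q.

0.110

Let p = q^2·s^2 = 8.29e+06. δp/p = √((2·δq/q)² + (2·δs/s)²) = √(0.0249 + 0.00796) = 0.181, so δp = 1.5e+06.
Q = p + y + z: δQ = √(δp² + δy² + δz²) = √(2.26e+12 + 4e+10 + 3.24e+10) = 1.53e+06
Q = 1.4e+07, so δQ/Q = 1.53e+06/1.4e+07 = 0.110.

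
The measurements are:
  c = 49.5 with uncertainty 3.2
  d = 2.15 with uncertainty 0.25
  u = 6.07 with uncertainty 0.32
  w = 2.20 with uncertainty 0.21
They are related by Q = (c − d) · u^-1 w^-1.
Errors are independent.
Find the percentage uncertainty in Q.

Let h = c − d = 47.4. δh = √(δc² + δd²) = √(10.2 + 0.0625) = 3.21, so δh/h = 0.0678.
Q is then a monomial in h, u, w:
δQ/Q = √((δh/h)² + (-1·δu/u)² + (-1·δw/w)²) = √(0.00460 + 0.00278 + 0.00911) = 0.128

12.8%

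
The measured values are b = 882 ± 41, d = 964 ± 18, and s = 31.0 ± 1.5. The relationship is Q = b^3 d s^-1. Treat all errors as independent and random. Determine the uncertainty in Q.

3.17e+09

Relative error in a monomial: (δQ/Q)² = Σ (nᵢ · δxᵢ/xᵢ)².
  (3·δb/b)² = (3×0.0465)² = 0.0194;  (1·δd/d)² = (1×0.0187)² = 0.000349;  (-1·δs/s)² = (-1×0.0484)² = 0.00234
δQ/Q = √(0.0221) = 0.149
Q = 2.13e+10, so δQ = 0.149 × 2.13e+10 = 3.17e+09.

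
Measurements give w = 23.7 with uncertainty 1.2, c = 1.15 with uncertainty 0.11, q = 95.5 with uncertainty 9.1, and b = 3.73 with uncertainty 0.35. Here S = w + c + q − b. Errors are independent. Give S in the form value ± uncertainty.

For a sum/difference, combine absolute errors in quadrature:
  (δw)² = 1.44;  (δc)² = 0.0121;  (δq)² = 82.8;  (δb)² = 0.122
δS = √(84.4) = 9.19
S = 117.

117 ± 9.19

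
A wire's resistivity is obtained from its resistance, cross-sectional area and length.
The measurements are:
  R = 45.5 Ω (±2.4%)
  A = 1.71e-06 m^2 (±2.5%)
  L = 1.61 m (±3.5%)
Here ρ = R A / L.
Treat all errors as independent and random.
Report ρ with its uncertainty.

(4.83 ± 0.238) × 10^-5 Ω·m

ρ is a product of powers, so relative uncertainties combine in quadrature:
  (1·δR/R)² = (1×0.0240)² = 0.000576;  (1·δA/A)² = (1×0.0250)² = 0.000625;  (-1·δL/L)² = (-1×0.0350)² = 0.00123
δρ/ρ = √(0.00243) = 0.0493
ρ = 4.83e-05 Ω·m, so δρ = 0.0493 × 4.83e-05 = 2.38e-06 Ω·m.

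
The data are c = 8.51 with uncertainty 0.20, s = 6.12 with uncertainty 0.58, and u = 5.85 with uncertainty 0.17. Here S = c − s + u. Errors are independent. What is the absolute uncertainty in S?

0.637

S is a linear combination, so absolute uncertainties add in quadrature:
  (δc)² = 0.0400;  (δs)² = 0.336;  (δu)² = 0.0289
δS = √(0.405) = 0.637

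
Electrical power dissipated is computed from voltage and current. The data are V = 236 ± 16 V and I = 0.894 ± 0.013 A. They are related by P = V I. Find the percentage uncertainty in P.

6.93%

Each factor contributes (exponent × relative error)² to (δP/P)²:
  (1·δV/V)² = (1×0.0678)² = 0.00460;  (1·δI/I)² = (1×0.0145)² = 0.000211
δP/P = √(0.00481) = 0.0693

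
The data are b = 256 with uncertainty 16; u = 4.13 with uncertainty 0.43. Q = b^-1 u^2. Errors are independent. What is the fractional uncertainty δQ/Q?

0.217

Products/powers → add relative errors in quadrature, weighted by exponent:
  (-1·δb/b)² = (-1×0.0625)² = 0.00391;  (2·δu/u)² = (2×0.104)² = 0.0434
δQ/Q = √(0.0473) = 0.217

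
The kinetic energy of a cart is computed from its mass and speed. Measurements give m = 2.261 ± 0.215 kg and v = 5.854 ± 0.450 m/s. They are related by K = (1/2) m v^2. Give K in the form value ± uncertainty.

Products/powers → add relative errors in quadrature, weighted by exponent:
  (1·δm/m)² = (1×0.0951)² = 0.00904;  (2·δv/v)² = (2×0.0769)² = 0.0236
δK/K = √(0.0327) = 0.181
K = 38.74 J, so δK = 0.181 × 38.74 = 7.00 J.

38.74 ± 7.00 J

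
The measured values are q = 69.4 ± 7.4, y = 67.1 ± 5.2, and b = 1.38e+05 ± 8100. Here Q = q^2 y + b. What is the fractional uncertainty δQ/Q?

0.160

Let p = q^2·y = 3.23e+05. δp/p = √((2·δq/q)² + (1·δy/y)²) = √(0.0455 + 0.00601) = 0.227, so δp = 73300.
Q = p + b: δQ = √(δp² + δb²) = √(5.38e+09 + 6.56e+07) = 73800
Q = 4.61e+05, so δQ/Q = 73800/4.61e+05 = 0.160.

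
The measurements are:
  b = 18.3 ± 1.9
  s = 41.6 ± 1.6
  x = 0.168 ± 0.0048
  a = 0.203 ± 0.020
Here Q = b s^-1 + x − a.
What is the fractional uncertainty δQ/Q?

Let p = b·s^-1 = 0.440. δp/p = √((1·δb/b)² + (-1·δs/s)²) = √(0.0108 + 0.00148) = 0.111, so δp = 0.0487.
Q = p + x − a: δQ = √(δp² + δx² + δa²) = √(0.00237 + 2.3e-05 + 0.000400) = 0.0529
Q = 0.405, so δQ/Q = 0.0529/0.405 = 0.131.

0.131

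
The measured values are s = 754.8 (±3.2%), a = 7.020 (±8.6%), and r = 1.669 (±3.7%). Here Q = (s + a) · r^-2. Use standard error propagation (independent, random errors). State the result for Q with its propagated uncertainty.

273.5 ± 22.0

Let u = s + a = 761.8. δu = √(δs² + δa²) = √(583 + 0.364) = 24.2, so δu/u = 0.0317.
Q is then a monomial in u, r:
δQ/Q = √((δu/u)² + (-2·δr/r)²) = √(0.00101 + 0.00548) = 0.0805
Q = 273.5, so δQ = 0.0805 × 273.5 = 22.0.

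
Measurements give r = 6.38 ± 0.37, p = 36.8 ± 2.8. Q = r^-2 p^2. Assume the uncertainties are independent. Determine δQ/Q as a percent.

Relative error in a monomial: (δQ/Q)² = Σ (nᵢ · δxᵢ/xᵢ)².
  (-2·δr/r)² = (-2×0.0580)² = 0.0135;  (2·δp/p)² = (2×0.0761)² = 0.0232
δQ/Q = √(0.0366) = 0.191

19.1%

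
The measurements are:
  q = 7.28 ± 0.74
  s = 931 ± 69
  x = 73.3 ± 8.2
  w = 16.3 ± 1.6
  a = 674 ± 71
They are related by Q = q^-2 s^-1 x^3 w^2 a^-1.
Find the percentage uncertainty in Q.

45.7%

Since Q is a product/quotient, work with relative uncertainties:
  (-2·δq/q)² = (-2×0.102)² = 0.0413;  (-1·δs/s)² = (-1×0.0741)² = 0.00549;  (3·δx/x)² = (3×0.112)² = 0.113;  (2·δw/w)² = (2×0.0982)² = 0.0385;  (-1·δa/a)² = (-1×0.105)² = 0.0111
δQ/Q = √(0.209) = 0.457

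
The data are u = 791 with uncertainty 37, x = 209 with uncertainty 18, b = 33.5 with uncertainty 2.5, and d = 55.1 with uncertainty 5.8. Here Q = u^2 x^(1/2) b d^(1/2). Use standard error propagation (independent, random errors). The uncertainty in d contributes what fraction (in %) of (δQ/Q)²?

14.6%

(δQ/Q)² = (2·δu/u)² + (½·δx/x)² + (1·δb/b)² + (½·δd/d)²
  u term: (2×0.0468)² = 0.00875
  x term: (0.5×0.0861)² = 0.00185
  b term: (1×0.0746)² = 0.00557
  d term: (0.5×0.105)² = 0.00277
Total = 0.0189. Share from d = 0.00277/0.0189 = 0.146.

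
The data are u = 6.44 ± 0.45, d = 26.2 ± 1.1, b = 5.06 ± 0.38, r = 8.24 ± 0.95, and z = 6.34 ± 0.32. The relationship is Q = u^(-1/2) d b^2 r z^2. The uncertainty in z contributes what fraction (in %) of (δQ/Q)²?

20.8%

(δQ/Q)² = (−½·δu/u)² + (1·δd/d)² + (2·δb/b)² + (1·δr/r)² + (2·δz/z)²
  u term: (-0.5×0.0699)² = 0.00122
  d term: (1×0.0420)² = 0.00176
  b term: (2×0.0751)² = 0.0226
  r term: (1×0.115)² = 0.0133
  z term: (2×0.0505)² = 0.0102
Total = 0.0490. Share from z = 0.0102/0.0490 = 0.208.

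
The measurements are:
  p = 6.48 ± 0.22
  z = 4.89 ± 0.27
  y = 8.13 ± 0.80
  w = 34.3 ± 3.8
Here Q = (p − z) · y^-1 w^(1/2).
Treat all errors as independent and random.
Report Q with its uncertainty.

1.15 ± 0.282

Let u = p − z = 1.59. δu = √(δp² + δz²) = √(0.0484 + 0.0729) = 0.348, so δu/u = 0.219.
Q is then a monomial in u, y, w:
δQ/Q = √((δu/u)² + (-1·δy/y)² + (½·δw/w)²) = √(0.0480 + 0.00968 + 0.00307) = 0.246
Q = 1.15, so δQ = 0.246 × 1.15 = 0.282.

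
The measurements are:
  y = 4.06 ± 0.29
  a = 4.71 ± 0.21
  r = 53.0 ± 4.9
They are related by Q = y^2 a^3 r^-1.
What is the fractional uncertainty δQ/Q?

Since Q is a product/quotient, work with relative uncertainties:
  (2·δy/y)² = (2×0.0714)² = 0.0204;  (3·δa/a)² = (3×0.0446)² = 0.0179;  (-1·δr/r)² = (-1×0.0925)² = 0.00855
δQ/Q = √(0.0468) = 0.216

0.216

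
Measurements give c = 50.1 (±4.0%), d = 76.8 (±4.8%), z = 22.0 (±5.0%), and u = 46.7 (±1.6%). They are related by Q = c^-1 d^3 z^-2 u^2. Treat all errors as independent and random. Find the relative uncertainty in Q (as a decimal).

0.183

Relative error in a monomial: (δQ/Q)² = Σ (nᵢ · δxᵢ/xᵢ)².
  (-1·δc/c)² = (-1×0.0400)² = 0.00160;  (3·δd/d)² = (3×0.0480)² = 0.0207;  (-2·δz/z)² = (-2×0.0500)² = 0.0100;  (2·δu/u)² = (2×0.0160)² = 0.00102
δQ/Q = √(0.0334) = 0.183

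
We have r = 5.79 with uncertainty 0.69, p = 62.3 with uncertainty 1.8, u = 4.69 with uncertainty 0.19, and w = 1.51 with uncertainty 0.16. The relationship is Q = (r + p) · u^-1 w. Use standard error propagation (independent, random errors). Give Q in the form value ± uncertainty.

Let h = r + p = 68.1. δh = √(δr² + δp²) = √(0.476 + 3.24) = 1.93, so δh/h = 0.0283.
Q is then a monomial in h, u, w:
δQ/Q = √((δh/h)² + (-1·δu/u)² + (1·δw/w)²) = √(0.000802 + 0.00164 + 0.0112) = 0.117
Q = 21.9, so δQ = 0.117 × 21.9 = 2.56.

21.9 ± 2.56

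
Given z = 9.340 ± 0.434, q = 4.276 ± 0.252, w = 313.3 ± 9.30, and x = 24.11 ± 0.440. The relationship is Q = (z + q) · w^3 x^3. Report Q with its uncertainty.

(5.868 ± 0.650) × 10^12

Let u = z + q = 13.62. δu = √(δz² + δq²) = √(0.188 + 0.0635) = 0.502, so δu/u = 0.0369.
Q is then a monomial in u, w, x:
δQ/Q = √((δu/u)² + (3·δw/w)² + (3·δx/x)²) = √(0.00136 + 0.00793 + 0.00300) = 0.111
Q = 5.868e+12, so δQ = 0.111 × 5.868e+12 = 6.5e+11.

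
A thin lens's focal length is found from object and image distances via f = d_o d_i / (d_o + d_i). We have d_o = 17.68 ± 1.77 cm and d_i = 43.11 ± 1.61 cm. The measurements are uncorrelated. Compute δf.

0.901 cm

∂f/∂d_o = (d_i/(d_o+d_i))² = 0.503;  ∂f/∂d_i = (d_o/(d_o+d_i))² = 0.0846
δf = √((∂f/∂d_o · δd_o)² + (∂f/∂d_i · δd_i)²) = √(0.792 + 0.0185) = 0.901 cm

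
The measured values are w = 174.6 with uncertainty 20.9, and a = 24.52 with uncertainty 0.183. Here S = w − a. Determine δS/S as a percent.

13.9%

Sums and differences: (δS)² = Σ (cᵢ δxᵢ)².
  (δw)² = 437;  (δa)² = 0.0335
δS = √(437) = 20.9
S = 150.1, so δS/S = 20.9/150.1 = 0.139.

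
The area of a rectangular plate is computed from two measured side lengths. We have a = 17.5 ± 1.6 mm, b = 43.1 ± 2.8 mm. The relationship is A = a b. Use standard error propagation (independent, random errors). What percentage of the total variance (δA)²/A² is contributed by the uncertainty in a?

66.4%

(δA/A)² = (1·δa/a)² + (1·δb/b)²
  a term: (1×0.0914)² = 0.00836
  b term: (1×0.0650)² = 0.00422
Total = 0.0126. Share from a = 0.00836/0.0126 = 0.664.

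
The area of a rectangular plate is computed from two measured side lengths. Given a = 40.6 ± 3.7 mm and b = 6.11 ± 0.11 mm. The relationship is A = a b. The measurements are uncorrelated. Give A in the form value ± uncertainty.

Relative error in a monomial: (δA/A)² = Σ (nᵢ · δxᵢ/xᵢ)².
  (1·δa/a)² = (1×0.0911)² = 0.00831;  (1·δb/b)² = (1×0.0180)² = 0.000324
δA/A = √(0.00863) = 0.0929
A = 248 mm^2, so δA = 0.0929 × 248 = 23.0 mm^2.

248 ± 23.0 mm^2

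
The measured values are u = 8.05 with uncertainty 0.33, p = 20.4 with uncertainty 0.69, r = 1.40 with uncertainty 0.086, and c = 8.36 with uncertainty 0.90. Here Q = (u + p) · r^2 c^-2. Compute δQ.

Let w = u + p = 28.4. δw = √(δu² + δp²) = √(0.109 + 0.476) = 0.765, so δw/w = 0.0269.
Q is then a monomial in w, r, c:
δQ/Q = √((δw/w)² + (2·δr/r)² + (-2·δc/c)²) = √(0.000723 + 0.0151 + 0.0464) = 0.249
Q = 0.798, so δQ = 0.249 × 0.798 = 0.199.

0.199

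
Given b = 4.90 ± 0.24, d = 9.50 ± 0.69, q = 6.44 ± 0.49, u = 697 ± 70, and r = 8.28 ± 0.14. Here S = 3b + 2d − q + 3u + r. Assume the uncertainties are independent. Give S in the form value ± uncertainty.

2130 ± 210

Sums and differences: (δS)² = Σ (cᵢ δxᵢ)².
  (3·δb)² = 0.518;  (2·δd)² = 1.90;  (δq)² = 0.240;  (3·δu)² = 44100;  (δr)² = 0.0196
δS = √(44100) = 210
S = 2130.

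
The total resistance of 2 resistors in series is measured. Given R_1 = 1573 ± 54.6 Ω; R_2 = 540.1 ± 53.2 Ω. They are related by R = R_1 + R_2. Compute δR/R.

Sums and differences: (δR)² = Σ (cᵢ δxᵢ)².
  (δR_1)² = 2980;  (δR_2)² = 2830
δR = √(5810) = 76.2 Ω
R = 2113 Ω, so δR/R = 76.2/2113 = 0.0361.

0.0361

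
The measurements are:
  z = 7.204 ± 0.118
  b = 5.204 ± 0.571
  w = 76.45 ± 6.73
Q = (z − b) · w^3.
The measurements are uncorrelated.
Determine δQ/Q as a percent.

39.3%

Let u = z − b = 2.000. δu = √(δz² + δb²) = √(0.0139 + 0.326) = 0.583, so δu/u = 0.292.
Q is then a monomial in u, w:
δQ/Q = √((δu/u)² + (3·δw/w)²) = √(0.0850 + 0.0697) = 0.393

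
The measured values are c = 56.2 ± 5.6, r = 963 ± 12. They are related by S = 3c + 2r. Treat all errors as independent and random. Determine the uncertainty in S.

29.3

For a sum/difference, combine absolute errors in quadrature:
  (3·δc)² = 282;  (2·δr)² = 576
δS = √(858) = 29.3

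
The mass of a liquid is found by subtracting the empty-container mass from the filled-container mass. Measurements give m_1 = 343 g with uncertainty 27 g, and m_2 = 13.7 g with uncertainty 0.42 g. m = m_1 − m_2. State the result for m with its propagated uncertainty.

329 ± 27.0 g

Absolute uncertainties add in quadrature for a linear combination:
  (δm_1)² = 729;  (δm_2)² = 0.176
δm = √(729) = 27.0 g
m = 329 g.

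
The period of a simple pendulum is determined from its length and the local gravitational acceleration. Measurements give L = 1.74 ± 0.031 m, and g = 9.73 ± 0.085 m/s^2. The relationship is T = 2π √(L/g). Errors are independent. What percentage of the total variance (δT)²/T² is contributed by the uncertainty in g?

19.4%

(δT/T)² = (½·δL/L)² + (−½·δg/g)²
  L term: (0.5×0.0178)² = 7.94e-05
  g term: (-0.5×0.00874)² = 1.91e-05
Total = 9.84e-05. Share from g = 1.91e-05/9.84e-05 = 0.194.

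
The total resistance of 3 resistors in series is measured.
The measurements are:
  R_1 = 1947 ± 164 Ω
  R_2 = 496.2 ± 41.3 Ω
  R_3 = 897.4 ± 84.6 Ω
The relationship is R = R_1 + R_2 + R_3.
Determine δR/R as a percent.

5.66%

R is a linear combination, so absolute uncertainties add in quadrature:
  (δR_1)² = 26900;  (δR_2)² = 1710;  (δR_3)² = 7160
δR = √(35800) = 189 Ω
R = 3341 Ω, so δR/R = 189/3341 = 0.0566.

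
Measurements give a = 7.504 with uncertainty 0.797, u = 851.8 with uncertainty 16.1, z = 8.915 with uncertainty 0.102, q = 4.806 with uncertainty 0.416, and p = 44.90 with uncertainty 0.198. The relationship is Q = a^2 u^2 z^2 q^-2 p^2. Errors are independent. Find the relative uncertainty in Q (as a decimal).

Products/powers → add relative errors in quadrature, weighted by exponent:
  (2·δa/a)² = (2×0.106)² = 0.0451;  (2·δu/u)² = (2×0.0189)² = 0.00143;  (2·δz/z)² = (2×0.0114)² = 0.000524;  (-2·δq/q)² = (-2×0.0866)² = 0.0300;  (2·δp/p)² = (2×0.00441)² = 7.78e-05
δQ/Q = √(0.0771) = 0.278

0.278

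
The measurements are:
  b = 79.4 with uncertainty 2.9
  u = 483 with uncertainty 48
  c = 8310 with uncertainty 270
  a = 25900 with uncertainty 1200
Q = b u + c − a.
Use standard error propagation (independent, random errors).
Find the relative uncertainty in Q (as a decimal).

Let p = b·u = 38400. δp/p = √((1·δb/b)² + (1·δu/u)²) = √(0.00133 + 0.00988) = 0.106, so δp = 4060.
Q = p + c − a: δQ = √(δp² + δc² + δa²) = √(1.65e+07 + 72900 + 1.44e+06) = 4240
Q = 20800, so δQ/Q = 4240/20800 = 0.204.

0.204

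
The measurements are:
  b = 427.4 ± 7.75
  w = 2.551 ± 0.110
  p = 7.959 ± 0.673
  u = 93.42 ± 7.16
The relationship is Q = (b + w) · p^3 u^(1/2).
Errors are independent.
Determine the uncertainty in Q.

Let h = b + w = 430.0. δh = √(δb² + δw²) = √(60.1 + 0.0121) = 7.75, so δh/h = 0.0180.
Q is then a monomial in h, p, u:
δQ/Q = √((δh/h)² + (3·δp/p)² + (½·δu/u)²) = √(0.000325 + 0.0644 + 0.00147) = 0.257
Q = 2.095e+06, so δQ = 0.257 × 2.095e+06 = 5.39e+05.

5.39e+05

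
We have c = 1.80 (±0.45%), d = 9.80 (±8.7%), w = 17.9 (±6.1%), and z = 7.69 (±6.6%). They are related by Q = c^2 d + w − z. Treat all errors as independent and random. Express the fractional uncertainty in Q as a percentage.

Let p = c^2·d = 31.8. δp/p = √((2·δc/c)² + (1·δd/d)²) = √(8.1e-05 + 0.00757) = 0.0875, so δp = 2.78.
Q = p + w − z: δQ = √(δp² + δw² + δz²) = √(7.71 + 1.19 + 0.258) = 3.03
Q = 42.0, so δQ/Q = 3.03/42.0 = 0.0721.

7.21%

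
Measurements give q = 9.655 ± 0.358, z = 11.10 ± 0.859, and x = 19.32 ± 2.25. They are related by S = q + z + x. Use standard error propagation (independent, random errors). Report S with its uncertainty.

40.08 ± 2.43

Sums and differences: (δS)² = Σ (cᵢ δxᵢ)².
  (δq)² = 0.128;  (δz)² = 0.738;  (δx)² = 5.06
δS = √(5.93) = 2.43
S = 40.08.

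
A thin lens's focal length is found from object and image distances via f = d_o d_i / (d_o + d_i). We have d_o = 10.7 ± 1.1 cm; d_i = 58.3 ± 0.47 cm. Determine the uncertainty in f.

∂f/∂d_o = (d_i/(d_o+d_i))² = 0.714;  ∂f/∂d_i = (d_o/(d_o+d_i))² = 0.0240
δf = √((∂f/∂d_o · δd_o)² + (∂f/∂d_i · δd_i)²) = √(0.617 + 0.000128) = 0.785 cm

0.785 cm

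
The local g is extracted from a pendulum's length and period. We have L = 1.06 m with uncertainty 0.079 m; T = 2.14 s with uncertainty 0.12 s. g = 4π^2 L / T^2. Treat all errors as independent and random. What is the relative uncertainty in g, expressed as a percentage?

Since g is a product/quotient, work with relative uncertainties:
  (1·δL/L)² = (1×0.0745)² = 0.00555;  (-2·δT/T)² = (-2×0.0561)² = 0.0126
δg/g = √(0.0181) = 0.135

13.5%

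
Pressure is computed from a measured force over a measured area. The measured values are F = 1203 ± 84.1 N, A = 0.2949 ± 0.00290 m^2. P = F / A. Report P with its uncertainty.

4079 ± 288 Pa

Each factor contributes (exponent × relative error)² to (δP/P)²:
  (1·δF/F)² = (1×0.0699)² = 0.00489;  (-1·δA/A)² = (-1×0.00983)² = 9.67e-05
δP/P = √(0.00498) = 0.0706
P = 4079 Pa, so δP = 0.0706 × 4079 = 288 Pa.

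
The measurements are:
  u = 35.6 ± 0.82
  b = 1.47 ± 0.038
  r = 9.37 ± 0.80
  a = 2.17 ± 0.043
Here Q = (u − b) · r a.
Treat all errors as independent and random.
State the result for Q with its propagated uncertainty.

Let w = u − b = 34.1. δw = √(δu² + δb²) = √(0.672 + 0.00144) = 0.821, so δw/w = 0.0241.
Q is then a monomial in w, r, a:
δQ/Q = √((δw/w)² + (1·δr/r)² + (1·δa/a)²) = √(0.000578 + 0.00729 + 0.000393) = 0.0909
Q = 694, so δQ = 0.0909 × 694 = 63.1.

694 ± 63.1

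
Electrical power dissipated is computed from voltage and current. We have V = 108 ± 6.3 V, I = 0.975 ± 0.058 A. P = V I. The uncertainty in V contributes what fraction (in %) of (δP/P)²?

49.0%

(δP/P)² = (1·δV/V)² + (1·δI/I)²
  V term: (1×0.0583)² = 0.00340
  I term: (1×0.0595)² = 0.00354
Total = 0.00694. Share from V = 0.00340/0.00694 = 0.490.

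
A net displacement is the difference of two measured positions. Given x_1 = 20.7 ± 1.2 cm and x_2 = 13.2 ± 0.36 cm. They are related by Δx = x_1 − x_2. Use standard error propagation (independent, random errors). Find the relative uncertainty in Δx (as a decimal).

0.167

For a sum/difference, combine absolute errors in quadrature:
  (δx_1)² = 1.44;  (δx_2)² = 0.130
δΔx = √(1.57) = 1.25 cm
Δx = 7.50 cm, so δΔx/Δx = 1.25/7.50 = 0.167.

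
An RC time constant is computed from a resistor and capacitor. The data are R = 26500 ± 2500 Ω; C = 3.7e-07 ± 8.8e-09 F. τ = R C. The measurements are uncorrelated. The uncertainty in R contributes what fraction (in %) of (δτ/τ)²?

(δτ/τ)² = (1·δR/R)² + (1·δC/C)²
  R term: (1×0.0943)² = 0.00890
  C term: (1×0.0238)² = 0.000566
Total = 0.00947. Share from R = 0.00890/0.00947 = 0.940.

94.0%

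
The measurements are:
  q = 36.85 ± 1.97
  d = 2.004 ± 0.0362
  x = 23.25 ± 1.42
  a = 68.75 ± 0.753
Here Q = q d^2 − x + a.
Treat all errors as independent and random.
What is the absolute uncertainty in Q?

Let p = q·d^2 = 148.0. δp/p = √((1·δq/q)² + (2·δd/d)²) = √(0.00286 + 0.00131) = 0.0645, so δp = 9.55.
Q = p − x + a: δQ = √(δp² + δx² + δa²) = √(91.2 + 2.02 + 0.567) = 9.68

9.68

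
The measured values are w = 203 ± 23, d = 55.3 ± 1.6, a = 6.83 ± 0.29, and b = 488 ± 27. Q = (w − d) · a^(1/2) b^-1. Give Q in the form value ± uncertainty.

Let u = w − d = 148. δu = √(δw² + δd²) = √(529 + 2.56) = 23.1, so δu/u = 0.156.
Q is then a monomial in u, a, b:
δQ/Q = √((δu/u)² + (½·δa/a)² + (-1·δb/b)²) = √(0.0244 + 0.000451 + 0.00306) = 0.167
Q = 0.791, so δQ = 0.167 × 0.791 = 0.132.

0.791 ± 0.132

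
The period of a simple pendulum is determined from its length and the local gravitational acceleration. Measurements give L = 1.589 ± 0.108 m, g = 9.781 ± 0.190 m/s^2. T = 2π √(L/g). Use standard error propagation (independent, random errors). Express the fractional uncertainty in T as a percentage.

3.53%

For a monomial T ∝ L^(1/2), g^(-1/2), fractional errors add in quadrature:
  (½·δL/L)² = (0.5×0.0680)² = 0.00115;  (−½·δg/g)² = (-0.5×0.0194)² = 9.43e-05
δT/T = √(0.00125) = 0.0353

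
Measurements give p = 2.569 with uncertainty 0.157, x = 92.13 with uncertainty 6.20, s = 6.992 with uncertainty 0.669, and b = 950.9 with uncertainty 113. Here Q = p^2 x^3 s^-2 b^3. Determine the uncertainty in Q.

Each factor contributes (exponent × relative error)² to (δQ/Q)²:
  (2·δp/p)² = (2×0.0611)² = 0.0149;  (3·δx/x)² = (3×0.0673)² = 0.0408;  (-2·δs/s)² = (-2×0.0957)² = 0.0366;  (3·δb/b)² = (3×0.119)² = 0.127
δQ/Q = √(0.219) = 0.468
Q = 9.077e+13, so δQ = 0.468 × 9.077e+13 = 4.25e+13.

4.25e+13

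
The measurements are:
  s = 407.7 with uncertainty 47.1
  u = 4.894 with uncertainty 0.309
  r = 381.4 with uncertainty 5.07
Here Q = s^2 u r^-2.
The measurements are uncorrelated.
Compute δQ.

1.35

Products/powers → add relative errors in quadrature, weighted by exponent:
  (2·δs/s)² = (2×0.116)² = 0.0534;  (1·δu/u)² = (1×0.0631)² = 0.00399;  (-2·δr/r)² = (-2×0.0133)² = 0.000707
δQ/Q = √(0.0581) = 0.241
Q = 5.592, so δQ = 0.241 × 5.592 = 1.35.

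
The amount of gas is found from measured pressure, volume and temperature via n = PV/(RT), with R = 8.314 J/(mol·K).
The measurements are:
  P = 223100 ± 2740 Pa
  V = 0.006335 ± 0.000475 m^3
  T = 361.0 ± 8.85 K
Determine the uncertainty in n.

0.0376 mol

For a monomial n ∝ P, V, T^-1, fractional errors add in quadrature:
  (1·δP/P)² = (1×0.0123)² = 0.000151;  (1·δV/V)² = (1×0.0750)² = 0.00562;  (-1·δT/T)² = (-1×0.0245)² = 0.000601
δn/n = √(0.00637) = 0.0798
n = 0.4709 mol, so δn = 0.0798 × 0.4709 = 0.0376 mol.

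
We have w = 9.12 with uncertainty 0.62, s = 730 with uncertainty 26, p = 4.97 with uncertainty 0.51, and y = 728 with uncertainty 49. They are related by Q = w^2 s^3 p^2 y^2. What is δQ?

For a monomial Q ∝ w^2, s^3, p^2, y^2, fractional errors add in quadrature:
  (2·δw/w)² = (2×0.0680)² = 0.0185;  (3·δs/s)² = (3×0.0356)² = 0.0114;  (2·δp/p)² = (2×0.103)² = 0.0421;  (2·δy/y)² = (2×0.0673)² = 0.0181
δQ/Q = √(0.0901) = 0.300
Q = 4.24e+17, so δQ = 0.300 × 4.24e+17 = 1.27e+17.

1.27e+17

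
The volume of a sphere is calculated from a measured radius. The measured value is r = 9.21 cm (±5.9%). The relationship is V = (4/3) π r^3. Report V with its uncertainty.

3270 ± 579 cm^3

V ∝ r^3, so δV/V = |3| · δr/r = 3 × 0.0590 = 0.177.
V = 3270 cm^3, so δV = 0.177 × 3270 = 579 cm^3.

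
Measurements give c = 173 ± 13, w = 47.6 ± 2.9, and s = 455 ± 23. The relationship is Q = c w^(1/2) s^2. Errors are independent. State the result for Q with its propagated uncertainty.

Products/powers → add relative errors in quadrature, weighted by exponent:
  (1·δc/c)² = (1×0.0751)² = 0.00565;  (½·δw/w)² = (0.5×0.0609)² = 0.000928;  (2·δs/s)² = (2×0.0505)² = 0.0102
δQ/Q = √(0.0168) = 0.130
Q = 2.47e+08, so δQ = 0.130 × 2.47e+08 = 3.2e+07.

(2.47 ± 0.320) × 10^8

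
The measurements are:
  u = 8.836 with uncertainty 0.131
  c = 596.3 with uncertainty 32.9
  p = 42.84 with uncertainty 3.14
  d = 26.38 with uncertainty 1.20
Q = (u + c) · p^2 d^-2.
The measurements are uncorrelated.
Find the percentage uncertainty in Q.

18.1%

Let w = u + c = 605.1. δw = √(δu² + δc²) = √(0.0172 + 1080) = 32.9, so δw/w = 0.0544.
Q is then a monomial in w, p, d:
δQ/Q = √((δw/w)² + (2·δp/p)² + (-2·δd/d)²) = √(0.00296 + 0.0215 + 0.00828) = 0.181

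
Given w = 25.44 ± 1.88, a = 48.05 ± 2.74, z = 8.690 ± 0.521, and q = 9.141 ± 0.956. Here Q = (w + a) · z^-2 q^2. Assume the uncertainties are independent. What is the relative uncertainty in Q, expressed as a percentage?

24.5%

Let u = w + a = 73.49. δu = √(δw² + δa²) = √(3.53 + 7.51) = 3.32, so δu/u = 0.0452.
Q is then a monomial in u, z, q:
δQ/Q = √((δu/u)² + (-2·δz/z)² + (2·δq/q)²) = √(0.00204 + 0.0144 + 0.0438) = 0.245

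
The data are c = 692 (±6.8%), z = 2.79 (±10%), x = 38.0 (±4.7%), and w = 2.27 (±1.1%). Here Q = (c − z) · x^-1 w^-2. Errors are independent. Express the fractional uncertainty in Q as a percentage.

8.58%

Let u = c − z = 689. δu = √(δc² + δz²) = √(2210 + 0.0778) = 47.1, so δu/u = 0.0683.
Q is then a monomial in u, x, w:
δQ/Q = √((δu/u)² + (-1·δx/x)² + (-2·δw/w)²) = √(0.00466 + 0.00221 + 0.000484) = 0.0858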